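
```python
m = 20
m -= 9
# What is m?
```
Trace:
  m=20
  m=11

Final answer: 11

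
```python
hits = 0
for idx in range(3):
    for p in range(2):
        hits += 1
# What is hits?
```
Trace:
  hits=0
  hits=1, idx=0, p=0
  hits=2, idx=0, p=1
  hits=3, idx=1, p=0
  hits=4, idx=1, p=1
  hits=5, idx=2, p=0
  hits=6, idx=2, p=1

Final answer: 6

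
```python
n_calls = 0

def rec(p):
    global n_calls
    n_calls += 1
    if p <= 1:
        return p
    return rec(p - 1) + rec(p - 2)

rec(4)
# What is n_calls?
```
Call trace (a repeated sub-call is expanded the first time; later identical calls just restate its return value):
rec(p=4)
  rec(p=3)
    rec(p=2)
      rec(p=1)
      -> return 1
      rec(p=0)
      -> return 0
    -> return 1
    rec(p=1)
    -> return 1
  -> return 2
  rec(p=2) -> return 1  (same call as traced above)
-> return 3

n_calls is incremented once per call, so count the calls in each subtree. Let C(p) = number of calls made by rec(p).
C(0) = C(1) = 1 (base case, no recursion); C(p) = 1 + C(p - 1) + C(p - 2) otherwise.
C(2) = 1 + C(1) + C(0) = 1 + 1 + 1 = 3
C(3) = 1 + C(2) + C(1) = 1 + 3 + 1 = 5
C(4) = 1 + C(3) + C(2) = 1 + 5 + 3 = 9
n_calls = C(4) = 9

Final answer: 9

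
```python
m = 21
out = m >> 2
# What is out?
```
Trace:
  m=21
  m=21, out=5

Final answer: 5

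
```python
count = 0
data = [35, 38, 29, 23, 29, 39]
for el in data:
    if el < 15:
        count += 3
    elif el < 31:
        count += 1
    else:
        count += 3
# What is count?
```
Trace:
  count=0
  count=3, el=35
  count=6, el=38
  count=7, el=29
  count=8, el=23
  count=9, el=29
  count=12, el=39

Final answer: 12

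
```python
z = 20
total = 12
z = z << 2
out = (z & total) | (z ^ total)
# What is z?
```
Trace:
  z=20
  z=20, total=12
  z=80, total=12
  z=80, total=12, out=92

Final answer: 80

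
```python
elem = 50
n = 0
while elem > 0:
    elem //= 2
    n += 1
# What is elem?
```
Trace:
  elem=50
  elem=50, n=0
  elem=25, n=1
  elem=12, n=2
  elem=6, n=3
  elem=3, n=4
  elem=1, n=5
  elem=0, n=6

Final answer: 0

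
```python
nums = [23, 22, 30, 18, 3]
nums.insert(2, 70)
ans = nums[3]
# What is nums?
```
Trace:
  nums=[23, 22, 30, 18, 3]
  nums=[23, 22, 70, 30, 18, 3]
  nums=[23, 22, 70, 30, 18, 3], ans=30

Final answer: [23, 22, 70, 30, 18, 3]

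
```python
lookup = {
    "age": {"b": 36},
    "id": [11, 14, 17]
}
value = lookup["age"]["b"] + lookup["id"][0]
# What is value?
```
Trace:
  lookup={'age': {'b': 36}, 'id': [11, 14, 17]}
  lookup={'age': {'b': 36}, 'id': [11, 14, 17]}, value=47

Final answer: 47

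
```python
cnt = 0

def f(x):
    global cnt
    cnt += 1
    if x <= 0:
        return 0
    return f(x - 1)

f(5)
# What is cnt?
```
Call trace:
f(x=5)
  f(x=4)
    f(x=3)
      f(x=2)
        f(x=1)
          f(x=0)
          -> return 0
        -> return 0
      -> return 0
    -> return 0
  -> return 0
-> return 0

cnt is incremented once per call. f is entered once for each x = 5, 4, 3, 2, 1, 0 (the x <= 0 call returns without recursing), i.e. 5 + 1 calls.
cnt = 6

Final answer: 6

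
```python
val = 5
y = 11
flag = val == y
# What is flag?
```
Trace:
  val=5
  val=5, y=11
  val=5, y=11, flag=False

Final answer: False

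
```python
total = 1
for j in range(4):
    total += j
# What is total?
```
Trace:
  total=1
  total=1, j=0
  total=2, j=1
  total=4, j=2
  total=7, j=3

Final answer: 7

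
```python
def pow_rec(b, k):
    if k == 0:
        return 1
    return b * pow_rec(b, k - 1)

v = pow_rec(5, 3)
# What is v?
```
Call trace:
pow_rec(b=5, k=3)
  pow_rec(b=5, k=2)
    pow_rec(b=5, k=1)
      pow_rec(b=5, k=0)
      -> return 1
    -> return 5
  -> return 25
-> return 125

Final answer: 125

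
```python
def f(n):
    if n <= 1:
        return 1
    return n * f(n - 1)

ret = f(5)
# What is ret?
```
Call trace:
f(n=5)
  f(n=4)
    f(n=3)
      f(n=2)
        f(n=1)
        -> return 1
      -> return 2
    -> return 6
  -> return 24
-> return 120

Final answer: 120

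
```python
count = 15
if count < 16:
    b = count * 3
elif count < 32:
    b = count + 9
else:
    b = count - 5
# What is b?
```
Trace:
  count=15
  count=15, b=45

Final answer: 45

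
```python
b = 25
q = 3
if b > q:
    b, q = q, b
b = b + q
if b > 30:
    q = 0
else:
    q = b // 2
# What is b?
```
Trace:
  b=25
  b=25, q=3
  b=3, q=25
  b=28, q=25
  b=28, q=14

Final answer: 28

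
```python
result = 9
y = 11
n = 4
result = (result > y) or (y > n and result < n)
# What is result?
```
Trace:
  result=9
  result=9, y=11
  result=9, y=11, n=4
  result=False, y=11, n=4

Final answer: False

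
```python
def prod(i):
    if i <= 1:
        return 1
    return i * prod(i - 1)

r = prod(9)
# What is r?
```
Call trace:
prod(i=9)
  prod(i=8)
    prod(i=7)
      prod(i=6)
        prod(i=5)
          prod(i=4)
            prod(i=3)
              prod(i=2)
                prod(i=1)
                -> return 1
              -> return 2
            -> return 6
          -> return 24
        -> return 120
      -> return 720
    -> return 5040
  -> return 40320
-> return 362880

Final answer: 362880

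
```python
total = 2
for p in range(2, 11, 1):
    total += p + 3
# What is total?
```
Trace:
  total=2
  total=7, p=2
  total=13, p=3
  total=20, p=4
  total=28, p=5
  total=37, p=6
  total=47, p=7
  total=58, p=8
  total=70, p=9
  total=83, p=10

Final answer: 83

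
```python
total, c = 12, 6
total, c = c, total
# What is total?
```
Trace:
  total=12, c=6
  total=6, c=12

Final answer: 6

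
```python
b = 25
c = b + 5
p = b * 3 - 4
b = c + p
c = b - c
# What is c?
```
Trace:
  b=25
  b=25, c=30
  b=25, c=30, p=71
  b=101, c=30, p=71
  b=101, c=71, p=71

Final answer: 71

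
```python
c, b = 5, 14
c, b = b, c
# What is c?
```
Trace:
  c=5, b=14
  c=14, b=5

Final answer: 14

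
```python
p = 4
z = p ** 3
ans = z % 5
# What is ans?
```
Trace:
  p=4
  p=4, z=64
  p=4, z=64, ans=4

Final answer: 4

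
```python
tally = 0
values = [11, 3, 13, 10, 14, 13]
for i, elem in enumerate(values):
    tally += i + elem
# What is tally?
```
Trace:
  tally=0
  tally=11, i=0, elem=11
  tally=15, i=1, elem=3
  tally=30, i=2, elem=13
  tally=43, i=3, elem=10
  tally=61, i=4, elem=14
  tally=79, i=5, elem=13

Final answer: 79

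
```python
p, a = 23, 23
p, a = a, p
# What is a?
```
Trace:
  p=23, a=23
  p=23, a=23

Final answer: 23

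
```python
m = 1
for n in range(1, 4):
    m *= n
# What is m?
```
Trace:
  m=1
  m=1, n=1
  m=2, n=2
  m=6, n=3

Final answer: 6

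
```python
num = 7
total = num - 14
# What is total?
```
Trace:
  num=7
  num=7, total=-7

Final answer: -7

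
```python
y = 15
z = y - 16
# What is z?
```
Trace:
  y=15
  y=15, z=-1

Final answer: -1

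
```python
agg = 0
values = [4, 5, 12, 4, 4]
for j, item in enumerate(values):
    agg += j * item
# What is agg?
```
Trace:
  agg=0
  agg=0, j=0, item=4
  agg=5, j=1, item=5
  agg=29, j=2, item=12
  agg=41, j=3, item=4
  agg=57, j=4, item=4

Final answer: 57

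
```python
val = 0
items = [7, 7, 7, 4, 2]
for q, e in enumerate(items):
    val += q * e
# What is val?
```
Trace:
  val=0
  val=0, q=0, e=7
  val=7, q=1, e=7
  val=21, q=2, e=7
  val=33, q=3, e=4
  val=41, q=4, e=2

Final answer: 41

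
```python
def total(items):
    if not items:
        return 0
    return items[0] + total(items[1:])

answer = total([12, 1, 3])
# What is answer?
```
Call trace:
total(items=[12, 1, 3])
  total(items=[1, 3])
    total(items=[3])
      total(items=[])
      -> return 0
    -> return 3
  -> return 4
-> return 16

Final answer: 16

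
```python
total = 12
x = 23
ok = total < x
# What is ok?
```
Trace:
  total=12
  total=12, x=23
  total=12, x=23, ok=True

Final answer: True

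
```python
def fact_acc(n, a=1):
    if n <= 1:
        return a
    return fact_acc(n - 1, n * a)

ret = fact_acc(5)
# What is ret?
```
Call trace:
fact_acc(n=5, a=1)
  fact_acc(n=4, a=5)
    fact_acc(n=3, a=20)
      fact_acc(n=2, a=60)
        fact_acc(n=1, a=120)
        -> return 120
      -> return 120
    -> return 120
  -> return 120
-> return 120

Final answer: 120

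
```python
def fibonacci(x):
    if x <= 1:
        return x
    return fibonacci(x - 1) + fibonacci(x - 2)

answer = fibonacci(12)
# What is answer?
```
Call trace (a repeated sub-call is expanded the first time; later identical calls just restate its return value):
fibonacci(x=12)
  fibonacci(x=11)
    fibonacci(x=10)
      fibonacci(x=9)
        fibonacci(x=8)
          fibonacci(x=7)
            fibonacci(x=6)
              fibonacci(x=5)
                fibonacci(x=4)
                  fibonacci(x=3)
                    fibonacci(x=2)
                      fibonacci(x=1)
                      -> return 1
                      fibonacci(x=0)
                      -> return 0
                    -> return 1
                    fibonacci(x=1)
                    -> return 1
                  -> return 2
                  fibonacci(x=2) -> return 1  (same call as traced above)
                -> return 3
                fibonacci(x=3) -> return 2  (same call as traced above)
              -> return 5
              fibonacci(x=4) -> return 3  (same call as traced above)
            -> return 8
            fibonacci(x=5) -> return 5  (same call as traced above)
          -> return 13
          fibonacci(x=6) -> return 8  (same call as traced above)
        -> return 21
        fibonacci(x=7) -> return 13  (same call as traced above)
      -> return 34
      fibonacci(x=8) -> return 21  (same call as traced above)
    -> return 55
    fibonacci(x=9) -> return 34  (same call as traced above)
  -> return 89
  fibonacci(x=10) -> return 55  (same call as traced above)
-> return 144

Final answer: 144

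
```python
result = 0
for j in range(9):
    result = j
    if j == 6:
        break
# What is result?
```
Trace:
  result=0
  result=0, j=0
  result=1, j=1
  result=2, j=2
  result=3, j=3
  result=4, j=4
  result=5, j=5
  result=6, j=6

Final answer: 6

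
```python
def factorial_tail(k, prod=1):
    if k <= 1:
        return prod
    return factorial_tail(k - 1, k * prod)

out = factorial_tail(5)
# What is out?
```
Call trace:
factorial_tail(k=5, prod=1)
  factorial_tail(k=4, prod=5)
    factorial_tail(k=3, prod=20)
      factorial_tail(k=2, prod=60)
        factorial_tail(k=1, prod=120)
        -> return 120
      -> return 120
    -> return 120
  -> return 120
-> return 120

Final answer: 120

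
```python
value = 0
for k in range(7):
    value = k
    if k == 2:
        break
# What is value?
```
Trace:
  value=0
  value=0, k=0
  value=1, k=1
  value=2, k=2

Final answer: 2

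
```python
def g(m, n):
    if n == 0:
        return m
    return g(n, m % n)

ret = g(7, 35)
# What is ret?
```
Call trace:
g(m=7, n=35)
  g(m=35, n=7)
    g(m=7, n=0)
    -> return 7
  -> return 7
-> return 7

Final answer: 7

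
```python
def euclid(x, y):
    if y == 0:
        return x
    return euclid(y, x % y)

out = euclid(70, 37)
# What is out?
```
Call trace:
euclid(x=70, y=37)
  euclid(x=37, y=33)
    euclid(x=33, y=4)
      euclid(x=4, y=1)
        euclid(x=1, y=0)
        -> return 1
      -> return 1
    -> return 1
  -> return 1
-> return 1

Final answer: 1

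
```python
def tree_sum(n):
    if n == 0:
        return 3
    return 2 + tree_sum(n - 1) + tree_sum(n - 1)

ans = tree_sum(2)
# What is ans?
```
Call trace (a repeated sub-call is expanded the first time; later identical calls just restate its return value):
tree_sum(n=2)
  tree_sum(n=1)
    tree_sum(n=0)
    -> return 3
    tree_sum(n=0)
    -> return 3
  -> return 8
  tree_sum(n=1) -> return 8  (same call as traced above)
-> return 18

Final answer: 18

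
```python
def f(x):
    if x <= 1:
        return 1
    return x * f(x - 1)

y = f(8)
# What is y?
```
Call trace:
f(x=8)
  f(x=7)
    f(x=6)
      f(x=5)
        f(x=4)
          f(x=3)
            f(x=2)
              f(x=1)
              -> return 1
            -> return 2
          -> return 6
        -> return 24
      -> return 120
    -> return 720
  -> return 5040
-> return 40320

Final answer: 40320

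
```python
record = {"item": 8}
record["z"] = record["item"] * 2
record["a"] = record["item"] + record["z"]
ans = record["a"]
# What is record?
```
Trace:
  record={'item': 8}
  record={'item': 8, 'z': 16}
  record={'item': 8, 'z': 16, 'a': 24}
  record={'item': 8, 'z': 16, 'a': 24}, ans=24

Final answer: {'item': 8, 'z': 16, 'a': 24}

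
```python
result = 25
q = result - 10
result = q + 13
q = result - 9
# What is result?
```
Trace:
  result=25
  result=25, q=15
  result=28, q=15
  result=28, q=19

Final answer: 28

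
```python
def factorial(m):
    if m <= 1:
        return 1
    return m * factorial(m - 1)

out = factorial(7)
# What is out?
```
Call trace:
factorial(m=7)
  factorial(m=6)
    factorial(m=5)
      factorial(m=4)
        factorial(m=3)
          factorial(m=2)
            factorial(m=1)
            -> return 1
          -> return 2
        -> return 6
      -> return 24
    -> return 120
  -> return 720
-> return 5040

Final answer: 5040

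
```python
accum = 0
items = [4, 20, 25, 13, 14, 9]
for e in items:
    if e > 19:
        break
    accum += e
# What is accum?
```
Trace:
  accum=0
  accum=4, e=4
  accum=4, e=20

Final answer: 4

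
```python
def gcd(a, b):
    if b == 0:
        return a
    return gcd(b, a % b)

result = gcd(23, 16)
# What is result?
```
Call trace:
gcd(a=23, b=16)
  gcd(a=16, b=7)
    gcd(a=7, b=2)
      gcd(a=2, b=1)
        gcd(a=1, b=0)
        -> return 1
      -> return 1
    -> return 1
  -> return 1
-> return 1

Final answer: 1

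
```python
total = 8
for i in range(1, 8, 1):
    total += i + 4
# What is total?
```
Trace:
  total=8
  total=13, i=1
  total=19, i=2
  total=26, i=3
  total=34, i=4
  total=43, i=5
  total=53, i=6
  total=64, i=7

Final answer: 64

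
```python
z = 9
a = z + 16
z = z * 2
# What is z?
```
Trace:
  z=9
  z=9, a=25
  z=18, a=25

Final answer: 18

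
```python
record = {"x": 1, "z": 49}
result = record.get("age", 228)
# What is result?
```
Trace:
  record={'x': 1, 'z': 49}
  record={'x': 1, 'z': 49}, result=228

Final answer: 228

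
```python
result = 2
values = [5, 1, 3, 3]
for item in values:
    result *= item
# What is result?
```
Trace:
  result=2
  result=10, item=5
  result=10, item=1
  result=30, item=3
  result=90, item=3

Final answer: 90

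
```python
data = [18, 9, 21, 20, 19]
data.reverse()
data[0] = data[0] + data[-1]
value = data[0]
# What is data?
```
Trace:
  data=[18, 9, 21, 20, 19]
  data=[19, 20, 21, 9, 18]
  data=[37, 20, 21, 9, 18]
  data=[37, 20, 21, 9, 18], value=37

Final answer: [37, 20, 21, 9, 18]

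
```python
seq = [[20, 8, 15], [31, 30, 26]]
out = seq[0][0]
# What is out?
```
Trace:
  seq=[[20, 8, 15], [31, 30, 26]]
  seq=[[20, 8, 15], [31, 30, 26]], out=20

Final answer: 20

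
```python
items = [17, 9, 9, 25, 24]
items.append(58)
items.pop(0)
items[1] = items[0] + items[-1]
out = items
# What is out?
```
Trace:
  items=[17, 9, 9, 25, 24]
  items=[17, 9, 9, 25, 24, 58]
  items=[9, 9, 25, 24, 58]
  items=[9, 67, 25, 24, 58]
  items=[9, 67, 25, 24, 58], out=[9, 67, 25, 24, 58]

Final answer: [9, 67, 25, 24, 58]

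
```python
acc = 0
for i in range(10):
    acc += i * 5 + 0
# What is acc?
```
Trace:
  acc=0
  acc=0, i=0
  acc=5, i=1
  acc=15, i=2
  acc=30, i=3
  acc=50, i=4
  acc=75, i=5
  acc=105, i=6
  acc=140, i=7
  acc=180, i=8
  acc=225, i=9

Final answer: 225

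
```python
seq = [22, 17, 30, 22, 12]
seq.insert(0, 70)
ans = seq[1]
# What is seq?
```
Trace:
  seq=[22, 17, 30, 22, 12]
  seq=[70, 22, 17, 30, 22, 12]
  seq=[70, 22, 17, 30, 22, 12], ans=22

Final answer: [70, 22, 17, 30, 22, 12]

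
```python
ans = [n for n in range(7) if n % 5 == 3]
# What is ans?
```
Trace:
  n=0
  n=1
  n=2
  n=3
  n=4
  n=5
  n=6
  ans=[3]

Final answer: [3]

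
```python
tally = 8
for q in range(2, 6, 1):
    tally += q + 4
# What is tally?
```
Trace:
  tally=8
  tally=14, q=2
  tally=21, q=3
  tally=29, q=4
  tally=38, q=5

Final answer: 38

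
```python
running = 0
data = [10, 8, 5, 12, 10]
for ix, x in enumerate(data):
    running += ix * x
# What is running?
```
Trace:
  running=0
  running=0, ix=0, x=10
  running=8, ix=1, x=8
  running=18, ix=2, x=5
  running=54, ix=3, x=12
  running=94, ix=4, x=10

Final answer: 94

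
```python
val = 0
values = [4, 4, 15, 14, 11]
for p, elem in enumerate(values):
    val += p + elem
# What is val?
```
Trace:
  val=0
  val=4, p=0, elem=4
  val=9, p=1, elem=4
  val=26, p=2, elem=15
  val=43, p=3, elem=14
  val=58, p=4, elem=11

Final answer: 58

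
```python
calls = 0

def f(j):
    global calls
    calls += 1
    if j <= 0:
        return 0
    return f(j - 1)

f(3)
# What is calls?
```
Call trace:
f(j=3)
  f(j=2)
    f(j=1)
      f(j=0)
      -> return 0
    -> return 0
  -> return 0
-> return 0

calls is incremented once per call. f is entered once for each j = 3, 2, 1, 0 (the j <= 0 call returns without recursing), i.e. 3 + 1 calls.
calls = 4

Final answer: 4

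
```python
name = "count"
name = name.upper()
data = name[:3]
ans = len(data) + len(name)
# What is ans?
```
Trace:
  name='count'
  name='COUNT'
  name='COUNT', data='COU'
  name='COUNT', data='COU', ans=8

Final answer: 8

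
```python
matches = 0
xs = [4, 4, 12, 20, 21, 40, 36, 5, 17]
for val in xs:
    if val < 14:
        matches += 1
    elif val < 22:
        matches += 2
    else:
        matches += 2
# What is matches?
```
Trace:
  matches=0
  matches=1, val=4
  matches=2, val=4
  matches=3, val=12
  matches=5, val=20
  matches=7, val=21
  matches=9, val=40
  matches=11, val=36
  matches=12, val=5
  matches=14, val=17

Final answer: 14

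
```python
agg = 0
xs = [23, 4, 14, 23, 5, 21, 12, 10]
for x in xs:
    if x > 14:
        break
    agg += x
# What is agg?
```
Trace:
  agg=0
  agg=0, x=23

Final answer: 0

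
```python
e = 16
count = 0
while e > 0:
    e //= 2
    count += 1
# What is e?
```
Trace:
  e=16
  e=16, count=0
  e=8, count=1
  e=4, count=2
  e=2, count=3
  e=1, count=4
  e=0, count=5

Final answer: 0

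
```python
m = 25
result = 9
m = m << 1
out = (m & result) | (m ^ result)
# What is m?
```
Trace:
  m=25
  m=25, result=9
  m=50, result=9
  m=50, result=9, out=59

Final answer: 50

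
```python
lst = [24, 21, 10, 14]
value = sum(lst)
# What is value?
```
Trace:
  lst=[24, 21, 10, 14]
  lst=[24, 21, 10, 14], value=69

Final answer: 69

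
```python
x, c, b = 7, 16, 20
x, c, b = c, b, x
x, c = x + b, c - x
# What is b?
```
Trace:
  x=7, c=16, b=20
  x=16, c=20, b=7
  x=23, c=4, b=7

Final answer: 7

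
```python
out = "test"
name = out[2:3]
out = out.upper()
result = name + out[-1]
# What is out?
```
Trace:
  out='test'
  out='test', name='s'
  out='TEST', name='s'
  out='TEST', name='s', result='sT'

Final answer: 'TEST'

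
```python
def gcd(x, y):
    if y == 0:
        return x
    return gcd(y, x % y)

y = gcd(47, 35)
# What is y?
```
Call trace:
gcd(x=47, y=35)
  gcd(x=35, y=12)
    gcd(x=12, y=11)
      gcd(x=11, y=1)
        gcd(x=1, y=0)
        -> return 1
      -> return 1
    -> return 1
  -> return 1
-> return 1

Final answer: 1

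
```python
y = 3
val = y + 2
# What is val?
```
Trace:
  y=3
  y=3, val=5

Final answer: 5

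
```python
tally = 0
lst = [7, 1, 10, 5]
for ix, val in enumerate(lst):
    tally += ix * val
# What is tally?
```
Trace:
  tally=0
  tally=0, ix=0, val=7
  tally=1, ix=1, val=1
  tally=21, ix=2, val=10
  tally=36, ix=3, val=5

Final answer: 36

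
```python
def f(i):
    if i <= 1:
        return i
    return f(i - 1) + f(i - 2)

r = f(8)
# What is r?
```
Call trace (a repeated sub-call is expanded the first time; later identical calls just restate its return value):
f(i=8)
  f(i=7)
    f(i=6)
      f(i=5)
        f(i=4)
          f(i=3)
            f(i=2)
              f(i=1)
              -> return 1
              f(i=0)
              -> return 0
            -> return 1
            f(i=1)
            -> return 1
          -> return 2
          f(i=2) -> return 1  (same call as traced above)
        -> return 3
        f(i=3) -> return 2  (same call as traced above)
      -> return 5
      f(i=4) -> return 3  (same call as traced above)
    -> return 8
    f(i=5) -> return 5  (same call as traced above)
  -> return 13
  f(i=6) -> return 8  (same call as traced above)
-> return 21

Final answer: 21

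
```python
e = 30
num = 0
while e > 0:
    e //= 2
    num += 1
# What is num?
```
Trace:
  e=30
  e=30, num=0
  e=15, num=1
  e=7, num=2
  e=3, num=3
  e=1, num=4
  e=0, num=5

Final answer: 5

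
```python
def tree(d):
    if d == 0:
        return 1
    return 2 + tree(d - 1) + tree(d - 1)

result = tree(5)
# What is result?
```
Call trace (a repeated sub-call is expanded the first time; later identical calls just restate its return value):
tree(d=5)
  tree(d=4)
    tree(d=3)
      tree(d=2)
        tree(d=1)
          tree(d=0)
          -> return 1
          tree(d=0)
          -> return 1
        -> return 4
        tree(d=1) -> return 4  (same call as traced above)
      -> return 10
      tree(d=2) -> return 10  (same call as traced above)
    -> return 22
    tree(d=3) -> return 22  (same call as traced above)
  -> return 46
  tree(d=4) -> return 46  (same call as traced above)
-> return 94

Final answer: 94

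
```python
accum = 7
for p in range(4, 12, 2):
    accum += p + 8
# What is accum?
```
Trace:
  accum=7
  accum=19, p=4
  accum=33, p=6
  accum=49, p=8
  accum=67, p=10

Final answer: 67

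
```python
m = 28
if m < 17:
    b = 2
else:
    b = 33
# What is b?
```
Trace:
  m=28
  m=28, b=33

Final answer: 33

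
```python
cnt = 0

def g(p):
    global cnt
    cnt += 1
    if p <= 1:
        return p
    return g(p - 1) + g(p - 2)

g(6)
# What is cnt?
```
Call trace (a repeated sub-call is expanded the first time; later identical calls just restate its return value):
g(p=6)
  g(p=5)
    g(p=4)
      g(p=3)
        g(p=2)
          g(p=1)
          -> return 1
          g(p=0)
          -> return 0
        -> return 1
        g(p=1)
        -> return 1
      -> return 2
      g(p=2) -> return 1  (same call as traced above)
    -> return 3
    g(p=3) -> return 2  (same call as traced above)
  -> return 5
  g(p=4) -> return 3  (same call as traced above)
-> return 8

cnt is incremented once per call, so count the calls in each subtree. Let C(p) = number of calls made by g(p).
C(0) = C(1) = 1 (base case, no recursion); C(p) = 1 + C(p - 1) + C(p - 2) otherwise.
C(2) = 1 + C(1) + C(0) = 1 + 1 + 1 = 3
C(3) = 1 + C(2) + C(1) = 1 + 3 + 1 = 5
C(4) = 1 + C(3) + C(2) = 1 + 5 + 3 = 9
C(5) = 1 + C(4) + C(3) = 1 + 9 + 5 = 15
C(6) = 1 + C(5) + C(4) = 1 + 15 + 9 = 25
cnt = C(6) = 25

Final answer: 25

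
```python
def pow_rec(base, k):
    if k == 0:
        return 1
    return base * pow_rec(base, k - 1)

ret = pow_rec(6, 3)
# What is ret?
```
Call trace:
pow_rec(base=6, k=3)
  pow_rec(base=6, k=2)
    pow_rec(base=6, k=1)
      pow_rec(base=6, k=0)
      -> return 1
    -> return 6
  -> return 36
-> return 216

Final answer: 216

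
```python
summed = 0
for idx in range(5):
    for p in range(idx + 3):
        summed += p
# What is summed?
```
Trace:
  summed=0
  summed=0, idx=0, p=0
  summed=1, idx=0, p=1
  summed=3, idx=0, p=2
  summed=3, idx=1, p=0
  summed=4, idx=1, p=1
  summed=6, idx=1, p=2
  summed=9, idx=1, p=3
  summed=9, idx=2, p=0
  summed=10, idx=2, p=1
  summed=12, idx=2, p=2
  summed=15, idx=2, p=3
  summed=19, idx=2, p=4
  summed=19, idx=3, p=0
  summed=20, idx=3, p=1
  summed=22, idx=3, p=2
  summed=25, idx=3, p=3
  summed=29, idx=3, p=4
  summed=34, idx=3, p=5
  summed=34, idx=4, p=0
  summed=35, idx=4, p=1
  summed=37, idx=4, p=2
  summed=40, idx=4, p=3
  summed=44, idx=4, p=4
  summed=49, idx=4, p=5
  summed=55, idx=4, p=6

Final answer: 55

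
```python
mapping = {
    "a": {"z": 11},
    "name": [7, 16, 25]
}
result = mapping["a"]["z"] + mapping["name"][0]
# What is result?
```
Trace:
  mapping={'a': {'z': 11}, 'name': [7, 16, 25]}
  mapping={'a': {'z': 11}, 'name': [7, 16, 25]}, result=18

Final answer: 18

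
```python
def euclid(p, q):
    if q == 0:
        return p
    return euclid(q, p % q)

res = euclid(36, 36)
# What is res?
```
Call trace:
euclid(p=36, q=36)
  euclid(p=36, q=0)
  -> return 36
-> return 36

Final answer: 36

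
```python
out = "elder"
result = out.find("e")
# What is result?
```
Trace:
  out='elder'
  out='elder', result=0

Final answer: 0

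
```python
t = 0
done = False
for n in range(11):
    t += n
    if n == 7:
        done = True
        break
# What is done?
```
Trace:
  t=0
  t=0, done=False
  t=0, done=False, n=0
  t=1, done=False, n=1
  t=3, done=False, n=2
  t=6, done=False, n=3
  t=10, done=False, n=4
  t=15, done=False, n=5
  t=21, done=False, n=6
  t=28, done=True, n=7

Final answer: True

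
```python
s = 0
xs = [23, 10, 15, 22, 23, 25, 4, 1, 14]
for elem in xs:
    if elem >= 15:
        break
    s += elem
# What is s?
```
Trace:
  s=0
  s=0, elem=23

Final answer: 0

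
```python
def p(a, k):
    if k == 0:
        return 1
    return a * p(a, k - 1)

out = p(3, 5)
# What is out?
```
Call trace:
p(a=3, k=5)
  p(a=3, k=4)
    p(a=3, k=3)
      p(a=3, k=2)
        p(a=3, k=1)
          p(a=3, k=0)
          -> return 1
        -> return 3
      -> return 9
    -> return 27
  -> return 81
-> return 243

Final answer: 243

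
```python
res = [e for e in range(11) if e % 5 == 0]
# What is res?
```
Trace:
  e=0
  e=1
  e=2
  e=3
  e=4
  e=5
  e=6
  e=7
  e=8
  e=9
  e=10
  res=[0, 5, 10]

Final answer: [0, 5, 10]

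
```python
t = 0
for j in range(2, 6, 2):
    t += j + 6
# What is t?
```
Trace:
  t=0
  t=8, j=2
  t=18, j=4

Final answer: 18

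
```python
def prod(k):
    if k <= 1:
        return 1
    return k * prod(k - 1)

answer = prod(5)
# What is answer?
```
Call trace:
prod(k=5)
  prod(k=4)
    prod(k=3)
      prod(k=2)
        prod(k=1)
        -> return 1
      -> return 2
    -> return 6
  -> return 24
-> return 120

Final answer: 120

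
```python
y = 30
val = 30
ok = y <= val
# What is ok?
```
Trace:
  y=30
  y=30, val=30
  y=30, val=30, ok=True

Final answer: True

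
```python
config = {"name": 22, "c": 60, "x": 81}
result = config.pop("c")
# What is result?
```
Trace:
  config={'name': 22, 'c': 60, 'x': 81}
  config={'name': 22, 'x': 81}, result=60

Final answer: 60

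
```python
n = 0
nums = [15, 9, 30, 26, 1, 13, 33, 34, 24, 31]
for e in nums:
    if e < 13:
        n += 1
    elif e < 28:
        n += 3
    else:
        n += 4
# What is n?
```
Trace:
  n=0
  n=3, e=15
  n=4, e=9
  n=8, e=30
  n=11, e=26
  n=12, e=1
  n=15, e=13
  n=19, e=33
  n=23, e=34
  n=26, e=24
  n=30, e=31

Final answer: 30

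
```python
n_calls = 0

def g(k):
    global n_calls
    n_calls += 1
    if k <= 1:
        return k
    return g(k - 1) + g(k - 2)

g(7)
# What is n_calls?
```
Call trace (a repeated sub-call is expanded the first time; later identical calls just restate its return value):
g(k=7)
  g(k=6)
    g(k=5)
      g(k=4)
        g(k=3)
          g(k=2)
            g(k=1)
            -> return 1
            g(k=0)
            -> return 0
          -> return 1
          g(k=1)
          -> return 1
        -> return 2
        g(k=2) -> return 1  (same call as traced above)
      -> return 3
      g(k=3) -> return 2  (same call as traced above)
    -> return 5
    g(k=4) -> return 3  (same call as traced above)
  -> return 8
  g(k=5) -> return 5  (same call as traced above)
-> return 13

n_calls is incremented once per call, so count the calls in each subtree. Let C(k) = number of calls made by g(k).
C(0) = C(1) = 1 (base case, no recursion); C(k) = 1 + C(k - 1) + C(k - 2) otherwise.
C(2) = 1 + C(1) + C(0) = 1 + 1 + 1 = 3
C(3) = 1 + C(2) + C(1) = 1 + 3 + 1 = 5
C(4) = 1 + C(3) + C(2) = 1 + 5 + 3 = 9
C(5) = 1 + C(4) + C(3) = 1 + 9 + 5 = 15
C(6) = 1 + C(5) + C(4) = 1 + 15 + 9 = 25
C(7) = 1 + C(6) + C(5) = 1 + 25 + 15 = 41
n_calls = C(7) = 41

Final answer: 41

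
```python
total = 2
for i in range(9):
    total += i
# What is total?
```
Trace:
  total=2
  total=2, i=0
  total=3, i=1
  total=5, i=2
  total=8, i=3
  total=12, i=4
  total=17, i=5
  total=23, i=6
  total=30, i=7
  total=38, i=8

Final answer: 38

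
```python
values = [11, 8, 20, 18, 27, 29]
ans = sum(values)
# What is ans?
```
Trace:
  values=[11, 8, 20, 18, 27, 29]
  values=[11, 8, 20, 18, 27, 29], ans=113

Final answer: 113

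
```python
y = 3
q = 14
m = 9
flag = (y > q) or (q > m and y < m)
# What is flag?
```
Trace:
  y=3
  y=3, q=14
  y=3, q=14, m=9
  y=3, q=14, m=9, flag=True

Final answer: True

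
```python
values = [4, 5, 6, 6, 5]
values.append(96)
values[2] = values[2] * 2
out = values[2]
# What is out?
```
Trace:
  values=[4, 5, 6, 6, 5]
  values=[4, 5, 6, 6, 5, 96]
  values=[4, 5, 12, 6, 5, 96]
  values=[4, 5, 12, 6, 5, 96], out=12

Final answer: 12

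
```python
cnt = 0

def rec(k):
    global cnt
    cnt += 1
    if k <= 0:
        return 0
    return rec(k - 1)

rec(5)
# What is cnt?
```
Call trace:
rec(k=5)
  rec(k=4)
    rec(k=3)
      rec(k=2)
        rec(k=1)
          rec(k=0)
          -> return 0
        -> return 0
      -> return 0
    -> return 0
  -> return 0
-> return 0

cnt is incremented once per call. rec is entered once for each k = 5, 4, 3, 2, 1, 0 (the k <= 0 call returns without recursing), i.e. 5 + 1 calls.
cnt = 6

Final answer: 6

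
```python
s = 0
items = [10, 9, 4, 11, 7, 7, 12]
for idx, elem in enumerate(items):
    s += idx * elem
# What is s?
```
Trace:
  s=0
  s=0, idx=0, elem=10
  s=9, idx=1, elem=9
  s=17, idx=2, elem=4
  s=50, idx=3, elem=11
  s=78, idx=4, elem=7
  s=113, idx=5, elem=7
  s=185, idx=6, elem=12

Final answer: 185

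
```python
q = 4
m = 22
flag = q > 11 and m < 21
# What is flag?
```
Trace:
  q=4
  q=4, m=22
  q=4, m=22, flag=False

Final answer: False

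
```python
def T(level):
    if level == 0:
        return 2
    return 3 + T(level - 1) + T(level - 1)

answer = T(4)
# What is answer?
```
Call trace (a repeated sub-call is expanded the first time; later identical calls just restate its return value):
T(level=4)
  T(level=3)
    T(level=2)
      T(level=1)
        T(level=0)
        -> return 2
        T(level=0)
        -> return 2
      -> return 7
      T(level=1) -> return 7  (same call as traced above)
    -> return 17
    T(level=2) -> return 17  (same call as traced above)
  -> return 37
  T(level=3) -> return 37  (same call as traced above)
-> return 77

Final answer: 77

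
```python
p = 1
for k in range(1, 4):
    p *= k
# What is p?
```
Trace:
  p=1
  p=1, k=1
  p=2, k=2
  p=6, k=3

Final answer: 6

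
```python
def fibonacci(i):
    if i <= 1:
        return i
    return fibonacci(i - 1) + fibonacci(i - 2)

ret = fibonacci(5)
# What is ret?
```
Call trace (a repeated sub-call is expanded the first time; later identical calls just restate its return value):
fibonacci(i=5)
  fibonacci(i=4)
    fibonacci(i=3)
      fibonacci(i=2)
        fibonacci(i=1)
        -> return 1
        fibonacci(i=0)
        -> return 0
      -> return 1
      fibonacci(i=1)
      -> return 1
    -> return 2
    fibonacci(i=2) -> return 1  (same call as traced above)
  -> return 3
  fibonacci(i=3) -> return 2  (same call as traced above)
-> return 5

Final answer: 5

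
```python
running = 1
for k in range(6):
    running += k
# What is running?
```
Trace:
  running=1
  running=1, k=0
  running=2, k=1
  running=4, k=2
  running=7, k=3
  running=11, k=4
  running=16, k=5

Final answer: 16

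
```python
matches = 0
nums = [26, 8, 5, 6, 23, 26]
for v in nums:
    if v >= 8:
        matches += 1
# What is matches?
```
Trace:
  matches=0
  matches=1, v=26
  matches=2, v=8
  matches=2, v=5
  matches=2, v=6
  matches=3, v=23
  matches=4, v=26

Final answer: 4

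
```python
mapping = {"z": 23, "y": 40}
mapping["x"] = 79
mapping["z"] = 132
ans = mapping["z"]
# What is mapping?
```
Trace:
  mapping={'z': 23, 'y': 40}
  mapping={'z': 23, 'y': 40, 'x': 79}
  mapping={'z': 132, 'y': 40, 'x': 79}
  mapping={'z': 132, 'y': 40, 'x': 79}, ans=132

Final answer: {'z': 132, 'y': 40, 'x': 79}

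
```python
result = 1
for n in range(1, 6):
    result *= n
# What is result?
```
Trace:
  result=1
  result=1, n=1
  result=2, n=2
  result=6, n=3
  result=24, n=4
  result=120, n=5

Final answer: 120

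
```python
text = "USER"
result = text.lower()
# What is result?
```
Trace:
  text='USER'
  text='USER', result='user'

Final answer: 'user'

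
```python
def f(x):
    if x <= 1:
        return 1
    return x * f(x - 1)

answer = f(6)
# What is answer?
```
Call trace:
f(x=6)
  f(x=5)
    f(x=4)
      f(x=3)
        f(x=2)
          f(x=1)
          -> return 1
        -> return 2
      -> return 6
    -> return 24
  -> return 120
-> return 720

Final answer: 720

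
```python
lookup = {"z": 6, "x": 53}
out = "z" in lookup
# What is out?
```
Trace:
  lookup={'z': 6, 'x': 53}
  lookup={'z': 6, 'x': 53}, out=True

Final answer: True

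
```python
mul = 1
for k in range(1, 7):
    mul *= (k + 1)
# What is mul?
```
Trace:
  mul=1
  mul=2, k=1
  mul=6, k=2
  mul=24, k=3
  mul=120, k=4
  mul=720, k=5
  mul=5040, k=6

Final answer: 5040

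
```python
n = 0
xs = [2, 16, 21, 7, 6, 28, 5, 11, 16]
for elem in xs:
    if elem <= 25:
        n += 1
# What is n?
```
Trace:
  n=0
  n=1, elem=2
  n=2, elem=16
  n=3, elem=21
  n=4, elem=7
  n=5, elem=6
  n=5, elem=28
  n=6, elem=5
  n=7, elem=11
  n=8, elem=16

Final answer: 8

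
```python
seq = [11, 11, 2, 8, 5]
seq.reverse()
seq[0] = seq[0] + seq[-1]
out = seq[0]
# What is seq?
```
Trace:
  seq=[11, 11, 2, 8, 5]
  seq=[5, 8, 2, 11, 11]
  seq=[16, 8, 2, 11, 11]
  seq=[16, 8, 2, 11, 11], out=16

Final answer: [16, 8, 2, 11, 11]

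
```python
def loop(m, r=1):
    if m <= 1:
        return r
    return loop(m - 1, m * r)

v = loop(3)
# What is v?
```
Call trace:
loop(m=3, r=1)
  loop(m=2, r=3)
    loop(m=1, r=6)
    -> return 6
  -> return 6
-> return 6

Final answer: 6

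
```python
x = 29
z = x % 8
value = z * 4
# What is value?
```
Trace:
  x=29
  x=29, z=5
  x=29, z=5, value=20

Final answer: 20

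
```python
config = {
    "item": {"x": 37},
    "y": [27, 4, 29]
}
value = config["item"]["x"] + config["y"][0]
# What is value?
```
Trace:
  config={'item': {'x': 37}, 'y': [27, 4, 29]}
  config={'item': {'x': 37}, 'y': [27, 4, 29]}, value=64

Final answer: 64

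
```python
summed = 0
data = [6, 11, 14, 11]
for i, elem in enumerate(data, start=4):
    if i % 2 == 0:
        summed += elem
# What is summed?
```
Trace:
  summed=0
  summed=6, i=4, elem=6
  summed=6, i=5, elem=11
  summed=20, i=6, elem=14
  summed=20, i=7, elem=11

Final answer: 20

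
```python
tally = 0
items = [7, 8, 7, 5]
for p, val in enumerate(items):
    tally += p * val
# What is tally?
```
Trace:
  tally=0
  tally=0, p=0, val=7
  tally=8, p=1, val=8
  tally=22, p=2, val=7
  tally=37, p=3, val=5

Final answer: 37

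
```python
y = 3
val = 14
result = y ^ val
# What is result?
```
Trace:
  y=3
  y=3, val=14
  y=3, val=14, result=13

Final answer: 13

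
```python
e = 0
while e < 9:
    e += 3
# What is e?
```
Trace:
  e=0
  e=3
  e=6
  e=9

Final answer: 9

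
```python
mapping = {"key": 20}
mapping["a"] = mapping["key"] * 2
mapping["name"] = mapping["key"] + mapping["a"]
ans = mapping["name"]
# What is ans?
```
Trace:
  mapping={'key': 20}
  mapping={'key': 20, 'a': 40}
  mapping={'key': 20, 'a': 40, 'name': 60}
  mapping={'key': 20, 'a': 40, 'name': 60}, ans=60

Final answer: 60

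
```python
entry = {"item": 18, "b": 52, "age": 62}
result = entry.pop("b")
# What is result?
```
Trace:
  entry={'item': 18, 'b': 52, 'age': 62}
  entry={'item': 18, 'age': 62}, result=52

Final answer: 52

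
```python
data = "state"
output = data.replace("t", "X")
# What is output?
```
Trace:
  data='state'
  data='state', output='sXaXe'

Final answer: 'sXaXe'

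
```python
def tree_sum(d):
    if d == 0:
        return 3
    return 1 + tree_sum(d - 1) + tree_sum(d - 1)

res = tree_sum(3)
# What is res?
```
Call trace (a repeated sub-call is expanded the first time; later identical calls just restate its return value):
tree_sum(d=3)
  tree_sum(d=2)
    tree_sum(d=1)
      tree_sum(d=0)
      -> return 3
      tree_sum(d=0)
      -> return 3
    -> return 7
    tree_sum(d=1) -> return 7  (same call as traced above)
  -> return 15
  tree_sum(d=2) -> return 15  (same call as traced above)
-> return 31

Final answer: 31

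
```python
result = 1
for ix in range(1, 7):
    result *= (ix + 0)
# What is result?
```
Trace:
  result=1
  result=1, ix=1
  result=2, ix=2
  result=6, ix=3
  result=24, ix=4
  result=120, ix=5
  result=720, ix=6

Final answer: 720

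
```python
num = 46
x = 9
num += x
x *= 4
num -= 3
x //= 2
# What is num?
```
Trace:
  num=46
  num=46, x=9
  num=55, x=9
  num=55, x=36
  num=52, x=36
  num=52, x=18

Final answer: 52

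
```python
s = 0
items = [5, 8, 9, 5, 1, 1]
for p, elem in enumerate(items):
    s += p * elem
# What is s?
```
Trace:
  s=0
  s=0, p=0, elem=5
  s=8, p=1, elem=8
  s=26, p=2, elem=9
  s=41, p=3, elem=5
  s=45, p=4, elem=1
  s=50, p=5, elem=1

Final answer: 50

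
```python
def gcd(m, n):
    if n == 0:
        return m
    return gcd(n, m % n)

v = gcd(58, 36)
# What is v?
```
Call trace:
gcd(m=58, n=36)
  gcd(m=36, n=22)
    gcd(m=22, n=14)
      gcd(m=14, n=8)
        gcd(m=8, n=6)
          gcd(m=6, n=2)
            gcd(m=2, n=0)
            -> return 2
          -> return 2
        -> return 2
      -> return 2
    -> return 2
  -> return 2
-> return 2

Final answer: 2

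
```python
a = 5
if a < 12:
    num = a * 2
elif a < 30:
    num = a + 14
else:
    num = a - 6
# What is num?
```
Trace:
  a=5
  a=5, num=10

Final answer: 10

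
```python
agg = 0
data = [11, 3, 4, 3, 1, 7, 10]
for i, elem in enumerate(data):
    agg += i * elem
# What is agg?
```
Trace:
  agg=0
  agg=0, i=0, elem=11
  agg=3, i=1, elem=3
  agg=11, i=2, elem=4
  agg=20, i=3, elem=3
  agg=24, i=4, elem=1
  agg=59, i=5, elem=7
  agg=119, i=6, elem=10

Final answer: 119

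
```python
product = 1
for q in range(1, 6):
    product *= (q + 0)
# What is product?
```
Trace:
  product=1
  product=1, q=1
  product=2, q=2
  product=6, q=3
  product=24, q=4
  product=120, q=5

Final answer: 120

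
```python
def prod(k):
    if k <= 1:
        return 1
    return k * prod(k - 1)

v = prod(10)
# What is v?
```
Call trace:
prod(k=10)
  prod(k=9)
    prod(k=8)
      prod(k=7)
        prod(k=6)
          prod(k=5)
            prod(k=4)
              prod(k=3)
                prod(k=2)
                  prod(k=1)
                  -> return 1
                -> return 2
              -> return 6
            -> return 24
          -> return 120
        -> return 720
      -> return 5040
    -> return 40320
  -> return 362880
-> return 3628800

Final answer: 3628800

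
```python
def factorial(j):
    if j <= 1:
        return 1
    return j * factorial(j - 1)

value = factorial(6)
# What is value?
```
Call trace:
factorial(j=6)
  factorial(j=5)
    factorial(j=4)
      factorial(j=3)
        factorial(j=2)
          factorial(j=1)
          -> return 1
        -> return 2
      -> return 6
    -> return 24
  -> return 120
-> return 720

Final answer: 720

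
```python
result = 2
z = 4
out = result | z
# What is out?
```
Trace:
  result=2
  result=2, z=4
  result=2, z=4, out=6

Final answer: 6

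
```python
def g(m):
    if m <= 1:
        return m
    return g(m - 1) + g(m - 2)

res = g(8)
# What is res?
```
Call trace (a repeated sub-call is expanded the first time; later identical calls just restate its return value):
g(m=8)
  g(m=7)
    g(m=6)
      g(m=5)
        g(m=4)
          g(m=3)
            g(m=2)
              g(m=1)
              -> return 1
              g(m=0)
              -> return 0
            -> return 1
            g(m=1)
            -> return 1
          -> return 2
          g(m=2) -> return 1  (same call as traced above)
        -> return 3
        g(m=3) -> return 2  (same call as traced above)
      -> return 5
      g(m=4) -> return 3  (same call as traced above)
    -> return 8
    g(m=5) -> return 5  (same call as traced above)
  -> return 13
  g(m=6) -> return 8  (same call as traced above)
-> return 21

Final answer: 21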